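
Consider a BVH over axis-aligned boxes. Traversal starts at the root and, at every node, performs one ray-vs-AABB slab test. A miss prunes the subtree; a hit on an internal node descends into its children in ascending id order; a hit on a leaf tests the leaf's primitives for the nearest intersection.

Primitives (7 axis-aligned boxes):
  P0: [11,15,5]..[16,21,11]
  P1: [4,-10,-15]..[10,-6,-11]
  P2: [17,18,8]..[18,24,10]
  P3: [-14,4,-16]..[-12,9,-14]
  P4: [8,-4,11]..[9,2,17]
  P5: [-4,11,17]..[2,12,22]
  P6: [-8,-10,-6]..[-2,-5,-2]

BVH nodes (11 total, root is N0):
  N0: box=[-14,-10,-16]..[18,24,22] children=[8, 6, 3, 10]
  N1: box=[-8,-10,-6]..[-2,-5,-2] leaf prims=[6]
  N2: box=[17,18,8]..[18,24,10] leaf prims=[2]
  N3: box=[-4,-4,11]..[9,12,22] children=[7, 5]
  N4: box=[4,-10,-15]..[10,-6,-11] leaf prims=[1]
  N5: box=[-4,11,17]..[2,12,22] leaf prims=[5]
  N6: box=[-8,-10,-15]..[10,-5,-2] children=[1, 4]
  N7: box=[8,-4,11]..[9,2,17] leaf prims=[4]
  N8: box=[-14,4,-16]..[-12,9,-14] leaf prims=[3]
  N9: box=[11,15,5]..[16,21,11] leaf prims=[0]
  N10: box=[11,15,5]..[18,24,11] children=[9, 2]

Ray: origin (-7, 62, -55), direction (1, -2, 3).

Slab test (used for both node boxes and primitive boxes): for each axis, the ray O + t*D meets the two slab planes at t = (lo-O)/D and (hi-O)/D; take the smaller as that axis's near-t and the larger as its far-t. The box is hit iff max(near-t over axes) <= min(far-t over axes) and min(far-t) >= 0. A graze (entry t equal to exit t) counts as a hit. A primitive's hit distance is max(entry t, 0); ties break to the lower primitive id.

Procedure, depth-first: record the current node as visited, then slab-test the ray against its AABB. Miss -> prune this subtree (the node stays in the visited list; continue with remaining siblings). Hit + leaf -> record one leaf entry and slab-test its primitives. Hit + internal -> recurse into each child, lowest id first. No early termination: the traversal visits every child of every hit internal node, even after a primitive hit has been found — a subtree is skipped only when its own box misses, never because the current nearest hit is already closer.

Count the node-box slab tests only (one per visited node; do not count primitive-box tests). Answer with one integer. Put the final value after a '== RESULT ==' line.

Trace the traversal:
N0 x:[-7,25] y:[19,36] z:[13,77/3] -> hit [19,25], descend [3, 6, 8, 10]
  N3 x:[3,16] y:[25,33] z:[22,77/3] -> miss, prune
  N6 x:[-1,17] y:[67/2,36] z:[40/3,53/3] -> miss, prune
  N8 x:[-7,-5] y:[53/2,29] z:[13,41/3] -> miss, prune
  N10 x:[18,25] y:[19,47/2] z:[20,22] -> hit [20,22], descend [2, 9]
    N2 x:[24,25] y:[19,22] z:[21,65/3] -> miss, prune
    N9 x:[18,23] y:[41/2,47/2] z:[20,22] -> hit [41/2,22] leaf, test {P0@t=41/2}

order=[0, 3, 6, 8, 10, 2, 9]  |boxes|=7  |leaves|=1  hit=P0

== RESULT ==
7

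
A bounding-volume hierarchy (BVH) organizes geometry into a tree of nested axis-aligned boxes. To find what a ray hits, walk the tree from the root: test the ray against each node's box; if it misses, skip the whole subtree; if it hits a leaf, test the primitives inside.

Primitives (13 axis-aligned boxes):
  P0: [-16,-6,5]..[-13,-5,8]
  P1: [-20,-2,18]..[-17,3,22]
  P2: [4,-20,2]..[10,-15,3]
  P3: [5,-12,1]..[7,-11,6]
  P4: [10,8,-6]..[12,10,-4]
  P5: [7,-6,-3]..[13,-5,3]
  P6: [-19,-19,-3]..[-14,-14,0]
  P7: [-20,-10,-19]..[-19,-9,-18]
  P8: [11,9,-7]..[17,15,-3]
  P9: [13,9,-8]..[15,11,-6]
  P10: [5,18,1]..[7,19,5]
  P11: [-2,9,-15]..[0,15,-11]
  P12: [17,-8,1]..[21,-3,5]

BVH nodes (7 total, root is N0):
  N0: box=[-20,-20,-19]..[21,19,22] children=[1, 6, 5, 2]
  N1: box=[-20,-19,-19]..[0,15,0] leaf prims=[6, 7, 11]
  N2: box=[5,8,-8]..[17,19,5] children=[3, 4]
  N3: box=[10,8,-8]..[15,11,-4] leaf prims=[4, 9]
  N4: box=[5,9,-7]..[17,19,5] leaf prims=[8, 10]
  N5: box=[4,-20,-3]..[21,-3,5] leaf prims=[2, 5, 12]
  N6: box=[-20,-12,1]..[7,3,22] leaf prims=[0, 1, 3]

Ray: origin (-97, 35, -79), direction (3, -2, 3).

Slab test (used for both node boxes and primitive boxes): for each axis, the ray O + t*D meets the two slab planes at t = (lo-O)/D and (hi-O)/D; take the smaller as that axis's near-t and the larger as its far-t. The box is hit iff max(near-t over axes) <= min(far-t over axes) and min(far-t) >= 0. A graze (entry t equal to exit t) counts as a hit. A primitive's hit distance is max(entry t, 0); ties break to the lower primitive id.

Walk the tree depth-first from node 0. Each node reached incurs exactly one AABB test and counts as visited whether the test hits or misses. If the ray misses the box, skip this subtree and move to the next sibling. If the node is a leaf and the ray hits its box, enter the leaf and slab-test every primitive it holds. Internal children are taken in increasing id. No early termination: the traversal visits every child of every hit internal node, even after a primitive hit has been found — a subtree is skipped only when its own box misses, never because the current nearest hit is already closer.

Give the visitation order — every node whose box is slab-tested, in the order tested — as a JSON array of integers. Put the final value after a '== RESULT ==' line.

Walk:
N0 x:[77/3,118/3] y:[8,55/2] z:[20,101/3] -> hit [77/3,55/2], descend [1, 2, 5, 6]
  N1 x:[77/3,97/3] y:[10,27] z:[20,79/3] -> hit [77/3,79/3] leaf, test {P6@t=26, P7(miss), P11(miss)}
  N2 x:[34,38] y:[8,27/2] z:[71/3,28] -> miss, prune
  N5 x:[101/3,118/3] y:[19,55/2] z:[76/3,28] -> miss, prune
  N6 x:[77/3,104/3] y:[16,47/2] z:[80/3,101/3] -> miss, prune

order=[0, 1, 2, 5, 6]  |boxes|=5  |leaves|=1  hit=P6

== RESULT ==
[0, 1, 2, 5, 6]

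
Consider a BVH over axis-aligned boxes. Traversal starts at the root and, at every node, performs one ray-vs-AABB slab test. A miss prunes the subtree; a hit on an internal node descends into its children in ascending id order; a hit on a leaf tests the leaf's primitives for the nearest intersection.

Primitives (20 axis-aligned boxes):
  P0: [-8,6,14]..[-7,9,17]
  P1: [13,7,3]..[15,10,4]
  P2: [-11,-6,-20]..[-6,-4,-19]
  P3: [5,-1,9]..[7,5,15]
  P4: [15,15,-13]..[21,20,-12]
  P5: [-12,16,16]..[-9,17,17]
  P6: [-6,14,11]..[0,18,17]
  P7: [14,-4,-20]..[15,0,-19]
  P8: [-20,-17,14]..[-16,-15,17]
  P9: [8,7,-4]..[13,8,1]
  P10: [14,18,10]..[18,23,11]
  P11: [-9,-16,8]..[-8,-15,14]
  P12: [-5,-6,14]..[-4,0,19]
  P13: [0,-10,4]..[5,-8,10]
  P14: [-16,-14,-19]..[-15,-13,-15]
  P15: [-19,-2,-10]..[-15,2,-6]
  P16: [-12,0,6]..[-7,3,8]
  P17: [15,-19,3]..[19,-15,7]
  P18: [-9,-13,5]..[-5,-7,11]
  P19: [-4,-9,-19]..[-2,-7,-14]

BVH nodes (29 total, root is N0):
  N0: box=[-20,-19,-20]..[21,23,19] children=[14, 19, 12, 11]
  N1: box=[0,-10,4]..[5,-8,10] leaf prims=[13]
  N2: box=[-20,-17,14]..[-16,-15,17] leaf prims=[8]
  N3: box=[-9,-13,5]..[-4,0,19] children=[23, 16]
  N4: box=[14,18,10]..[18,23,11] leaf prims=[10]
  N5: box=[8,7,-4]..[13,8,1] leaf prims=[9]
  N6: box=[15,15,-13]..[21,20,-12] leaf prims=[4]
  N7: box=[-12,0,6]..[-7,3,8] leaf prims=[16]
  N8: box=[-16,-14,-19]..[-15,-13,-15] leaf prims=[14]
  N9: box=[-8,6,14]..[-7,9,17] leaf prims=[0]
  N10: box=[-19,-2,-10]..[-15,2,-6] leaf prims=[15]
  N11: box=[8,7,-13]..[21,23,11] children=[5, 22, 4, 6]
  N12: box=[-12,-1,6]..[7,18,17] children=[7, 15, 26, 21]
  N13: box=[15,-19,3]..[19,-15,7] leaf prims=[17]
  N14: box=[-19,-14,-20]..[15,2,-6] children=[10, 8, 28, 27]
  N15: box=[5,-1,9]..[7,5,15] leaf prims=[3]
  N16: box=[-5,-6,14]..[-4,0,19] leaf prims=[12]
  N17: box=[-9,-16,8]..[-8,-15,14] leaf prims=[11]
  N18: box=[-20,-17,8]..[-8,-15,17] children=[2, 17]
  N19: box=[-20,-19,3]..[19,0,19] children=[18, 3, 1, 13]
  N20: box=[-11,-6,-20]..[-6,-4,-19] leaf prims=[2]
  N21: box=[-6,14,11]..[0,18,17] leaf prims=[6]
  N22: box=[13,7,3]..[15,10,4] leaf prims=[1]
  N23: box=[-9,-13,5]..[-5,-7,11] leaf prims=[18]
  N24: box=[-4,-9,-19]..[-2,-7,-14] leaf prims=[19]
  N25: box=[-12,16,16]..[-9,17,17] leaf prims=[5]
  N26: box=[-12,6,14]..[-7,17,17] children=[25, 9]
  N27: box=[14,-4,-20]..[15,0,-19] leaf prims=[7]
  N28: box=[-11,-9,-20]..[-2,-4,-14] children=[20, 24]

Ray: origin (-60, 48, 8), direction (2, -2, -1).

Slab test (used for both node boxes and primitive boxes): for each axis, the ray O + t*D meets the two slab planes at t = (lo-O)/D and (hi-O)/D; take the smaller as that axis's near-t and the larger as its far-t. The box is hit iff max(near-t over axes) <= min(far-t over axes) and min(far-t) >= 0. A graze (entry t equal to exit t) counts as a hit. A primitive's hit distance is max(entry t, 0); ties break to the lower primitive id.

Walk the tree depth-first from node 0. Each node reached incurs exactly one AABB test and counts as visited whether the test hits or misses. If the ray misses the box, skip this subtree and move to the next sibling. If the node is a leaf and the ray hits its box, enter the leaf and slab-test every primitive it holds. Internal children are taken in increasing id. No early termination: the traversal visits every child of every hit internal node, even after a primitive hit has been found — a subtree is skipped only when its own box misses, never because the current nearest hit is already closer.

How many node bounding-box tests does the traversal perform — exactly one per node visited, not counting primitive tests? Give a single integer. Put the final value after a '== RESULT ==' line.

Trace the traversal:
N0 x:[20,81/2] y:[25/2,67/2] z:[-11,28] -> hit [20,28], descend [11, 12, 14, 19]
  N11 x:[34,81/2] y:[25/2,41/2] z:[-3,21] -> miss, prune
  N12 x:[24,67/2] y:[15,49/2] z:[-9,2] -> miss, prune
  N14 x:[41/2,75/2] y:[23,31] z:[14,28] -> hit [23,28], descend [8, 10, 27, 28]
    N8 x:[22,45/2] y:[61/2,31] z:[23,27] -> miss, prune
    N10 x:[41/2,45/2] y:[23,25] z:[14,18] -> miss, prune
    N27 x:[37,75/2] y:[24,26] z:[27,28] -> miss, prune
    N28 x:[49/2,29] y:[26,57/2] z:[22,28] -> hit [26,28], descend [20, 24]
      N20 x:[49/2,27] y:[26,27] z:[27,28] -> hit [27,27] leaf, test {P2@t=27}
      N24 x:[28,29] y:[55/2,57/2] z:[22,27] -> miss, prune
  N19 x:[20,79/2] y:[24,67/2] z:[-11,5] -> miss, prune

Visited [0, 11, 12, 14, 8, 10, 27, 28, 20, 24, 19]. Tests: 11 box, 1 leaf. Nearest: P2.

== RESULT ==
11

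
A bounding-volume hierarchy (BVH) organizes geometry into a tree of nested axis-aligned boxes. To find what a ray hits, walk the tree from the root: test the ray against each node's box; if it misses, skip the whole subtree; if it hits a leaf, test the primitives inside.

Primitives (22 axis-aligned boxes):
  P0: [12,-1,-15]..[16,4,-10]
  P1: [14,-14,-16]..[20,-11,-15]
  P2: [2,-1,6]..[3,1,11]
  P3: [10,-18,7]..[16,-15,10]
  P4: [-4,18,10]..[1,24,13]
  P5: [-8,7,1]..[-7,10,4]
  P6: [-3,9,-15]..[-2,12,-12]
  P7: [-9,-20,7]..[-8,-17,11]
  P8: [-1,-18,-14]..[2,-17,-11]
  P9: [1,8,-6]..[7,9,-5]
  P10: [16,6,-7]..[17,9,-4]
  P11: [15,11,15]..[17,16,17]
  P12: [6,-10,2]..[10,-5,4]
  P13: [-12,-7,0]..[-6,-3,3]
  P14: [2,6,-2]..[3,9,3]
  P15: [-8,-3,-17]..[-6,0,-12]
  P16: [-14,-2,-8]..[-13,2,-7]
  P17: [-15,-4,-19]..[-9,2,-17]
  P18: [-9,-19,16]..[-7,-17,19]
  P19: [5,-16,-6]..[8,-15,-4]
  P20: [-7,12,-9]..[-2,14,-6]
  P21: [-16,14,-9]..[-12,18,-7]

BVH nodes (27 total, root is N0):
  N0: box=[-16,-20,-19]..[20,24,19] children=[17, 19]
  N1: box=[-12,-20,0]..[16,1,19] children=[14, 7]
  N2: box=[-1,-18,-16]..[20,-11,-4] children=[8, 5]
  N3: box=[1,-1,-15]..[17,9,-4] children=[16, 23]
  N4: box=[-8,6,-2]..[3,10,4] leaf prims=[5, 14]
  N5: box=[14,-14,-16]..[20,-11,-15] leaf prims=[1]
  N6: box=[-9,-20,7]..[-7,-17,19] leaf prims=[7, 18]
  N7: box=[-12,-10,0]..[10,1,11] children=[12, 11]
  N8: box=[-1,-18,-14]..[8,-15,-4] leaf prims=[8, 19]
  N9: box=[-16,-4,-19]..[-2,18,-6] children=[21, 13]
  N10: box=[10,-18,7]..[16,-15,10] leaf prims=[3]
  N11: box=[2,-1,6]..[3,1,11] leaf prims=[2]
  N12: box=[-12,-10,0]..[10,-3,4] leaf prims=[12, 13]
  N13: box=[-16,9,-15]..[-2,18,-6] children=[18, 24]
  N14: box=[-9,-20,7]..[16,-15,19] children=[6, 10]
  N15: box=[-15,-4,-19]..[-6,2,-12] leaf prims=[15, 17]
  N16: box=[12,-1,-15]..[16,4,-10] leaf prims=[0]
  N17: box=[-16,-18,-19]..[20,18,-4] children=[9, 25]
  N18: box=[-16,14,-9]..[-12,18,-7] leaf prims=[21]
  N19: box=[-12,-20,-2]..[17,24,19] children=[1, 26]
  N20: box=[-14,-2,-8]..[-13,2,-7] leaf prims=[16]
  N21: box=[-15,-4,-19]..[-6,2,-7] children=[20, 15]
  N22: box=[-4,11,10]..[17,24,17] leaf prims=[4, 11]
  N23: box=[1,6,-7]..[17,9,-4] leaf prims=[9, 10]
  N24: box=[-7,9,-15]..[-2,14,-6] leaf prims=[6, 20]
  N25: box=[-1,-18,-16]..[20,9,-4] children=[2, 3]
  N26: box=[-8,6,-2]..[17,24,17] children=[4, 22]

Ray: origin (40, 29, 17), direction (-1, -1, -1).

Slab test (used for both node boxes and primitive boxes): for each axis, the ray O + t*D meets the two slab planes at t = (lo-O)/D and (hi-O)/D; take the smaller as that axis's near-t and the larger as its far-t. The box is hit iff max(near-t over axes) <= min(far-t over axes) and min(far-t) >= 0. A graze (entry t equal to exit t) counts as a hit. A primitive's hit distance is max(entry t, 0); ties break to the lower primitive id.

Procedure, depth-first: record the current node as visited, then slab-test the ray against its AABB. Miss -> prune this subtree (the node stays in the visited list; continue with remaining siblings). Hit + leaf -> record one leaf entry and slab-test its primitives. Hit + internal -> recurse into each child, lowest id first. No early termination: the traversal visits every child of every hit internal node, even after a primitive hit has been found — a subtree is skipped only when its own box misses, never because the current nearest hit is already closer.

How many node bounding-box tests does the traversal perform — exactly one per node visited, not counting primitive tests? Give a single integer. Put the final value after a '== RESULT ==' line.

Traverse from the root:
N0 x:[20,56] y:[5,49] z:[-2,36] -> hit [20,36], descend [17, 19]
  N17 x:[20,56] y:[11,47] z:[21,36] -> hit [21,36], descend [9, 25]
    N9 x:[42,56] y:[11,33] z:[23,36] -> miss, prune
    N25 x:[20,41] y:[20,47] z:[21,33] -> hit [21,33], descend [2, 3]
      N2 x:[20,41] y:[40,47] z:[21,33] -> miss, prune
      N3 x:[23,39] y:[20,30] z:[21,32] -> hit [23,30], descend [16, 23]
        N16 x:[24,28] y:[25,30] z:[27,32] -> hit [27,28] leaf, test {P0@t=27}
        N23 x:[23,39] y:[20,23] z:[21,24] -> hit [23,23] leaf, test {P9(miss), P10@t=23}
  N19 x:[23,52] y:[5,49] z:[-2,19] -> miss, prune

9 AABB tests over nodes [0, 17, 9, 25, 2, 3, 16, 23, 19]; 2 leaves entered; closest P10.

== RESULT ==
9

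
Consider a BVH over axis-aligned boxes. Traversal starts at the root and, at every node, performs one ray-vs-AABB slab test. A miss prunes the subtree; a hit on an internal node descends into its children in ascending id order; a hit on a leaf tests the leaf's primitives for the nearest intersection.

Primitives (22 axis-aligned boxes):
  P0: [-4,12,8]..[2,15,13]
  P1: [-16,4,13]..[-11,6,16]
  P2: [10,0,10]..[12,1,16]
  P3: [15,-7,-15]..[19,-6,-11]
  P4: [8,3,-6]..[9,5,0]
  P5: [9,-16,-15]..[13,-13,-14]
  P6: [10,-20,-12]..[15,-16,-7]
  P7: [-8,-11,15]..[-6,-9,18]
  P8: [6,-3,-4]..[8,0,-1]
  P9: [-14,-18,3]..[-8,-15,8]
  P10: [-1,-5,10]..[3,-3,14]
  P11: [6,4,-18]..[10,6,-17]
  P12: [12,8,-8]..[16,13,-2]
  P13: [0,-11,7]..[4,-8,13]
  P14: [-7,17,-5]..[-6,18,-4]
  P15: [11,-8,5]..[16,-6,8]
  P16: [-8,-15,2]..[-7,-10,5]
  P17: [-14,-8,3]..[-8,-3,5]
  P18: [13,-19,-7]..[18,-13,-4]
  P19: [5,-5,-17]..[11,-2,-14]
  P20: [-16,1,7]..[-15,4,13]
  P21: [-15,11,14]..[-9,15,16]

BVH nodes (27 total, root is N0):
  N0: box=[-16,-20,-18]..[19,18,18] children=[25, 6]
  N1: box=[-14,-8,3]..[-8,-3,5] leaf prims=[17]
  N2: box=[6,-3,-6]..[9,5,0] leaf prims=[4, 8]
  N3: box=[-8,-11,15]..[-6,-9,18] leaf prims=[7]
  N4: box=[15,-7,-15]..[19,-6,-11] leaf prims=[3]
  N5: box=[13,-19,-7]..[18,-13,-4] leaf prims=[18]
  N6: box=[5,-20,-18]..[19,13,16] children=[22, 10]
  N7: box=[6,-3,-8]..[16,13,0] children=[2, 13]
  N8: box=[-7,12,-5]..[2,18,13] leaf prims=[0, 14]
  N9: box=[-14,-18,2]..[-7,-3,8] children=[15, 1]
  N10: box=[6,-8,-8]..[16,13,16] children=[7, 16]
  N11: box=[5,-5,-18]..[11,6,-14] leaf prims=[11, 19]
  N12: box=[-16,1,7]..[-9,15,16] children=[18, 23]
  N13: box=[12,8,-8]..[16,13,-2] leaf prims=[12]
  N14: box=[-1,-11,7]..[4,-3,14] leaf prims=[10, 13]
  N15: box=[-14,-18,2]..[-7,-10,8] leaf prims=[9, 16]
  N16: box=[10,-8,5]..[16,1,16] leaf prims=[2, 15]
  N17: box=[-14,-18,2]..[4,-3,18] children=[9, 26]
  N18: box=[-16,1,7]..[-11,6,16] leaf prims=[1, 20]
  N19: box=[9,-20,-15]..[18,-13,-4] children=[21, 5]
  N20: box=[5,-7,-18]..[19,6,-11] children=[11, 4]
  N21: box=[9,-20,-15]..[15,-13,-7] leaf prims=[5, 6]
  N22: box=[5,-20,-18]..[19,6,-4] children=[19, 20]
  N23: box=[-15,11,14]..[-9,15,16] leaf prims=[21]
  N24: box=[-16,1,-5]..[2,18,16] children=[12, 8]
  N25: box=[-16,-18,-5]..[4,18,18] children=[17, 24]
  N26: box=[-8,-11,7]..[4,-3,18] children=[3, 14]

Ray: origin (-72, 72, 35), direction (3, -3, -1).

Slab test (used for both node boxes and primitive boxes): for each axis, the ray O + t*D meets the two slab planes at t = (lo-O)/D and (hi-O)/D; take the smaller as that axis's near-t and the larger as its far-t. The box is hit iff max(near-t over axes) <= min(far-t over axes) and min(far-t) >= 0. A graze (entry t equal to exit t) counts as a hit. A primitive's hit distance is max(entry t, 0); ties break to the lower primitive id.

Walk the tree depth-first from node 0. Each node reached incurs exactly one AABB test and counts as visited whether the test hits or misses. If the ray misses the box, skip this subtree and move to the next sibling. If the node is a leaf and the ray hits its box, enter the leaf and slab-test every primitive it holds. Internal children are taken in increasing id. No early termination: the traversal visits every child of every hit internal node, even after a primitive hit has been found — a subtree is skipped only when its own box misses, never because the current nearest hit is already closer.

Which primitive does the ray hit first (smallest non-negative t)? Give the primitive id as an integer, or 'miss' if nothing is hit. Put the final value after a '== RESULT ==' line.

Walk:
N0 x:[56/3,91/3] y:[18,92/3] z:[17,53] -> hit [56/3,91/3], descend [6, 25]
  N6 x:[77/3,91/3] y:[59/3,92/3] z:[19,53] -> hit [77/3,91/3], descend [10, 22]
    N10 x:[26,88/3] y:[59/3,80/3] z:[19,43] -> hit [26,80/3], descend [7, 16]
      N7 x:[26,88/3] y:[59/3,25] z:[35,43] -> miss, prune
      N16 x:[82/3,88/3] y:[71/3,80/3] z:[19,30] -> miss, prune
    N22 x:[77/3,91/3] y:[22,92/3] z:[39,53] -> miss, prune
  N25 x:[56/3,76/3] y:[18,30] z:[17,40] -> hit [56/3,76/3], descend [17, 24]
    N17 x:[58/3,76/3] y:[25,30] z:[17,33] -> hit [25,76/3], descend [9, 26]
      N9 x:[58/3,65/3] y:[25,30] z:[27,33] -> miss, prune
      N26 x:[64/3,76/3] y:[25,83/3] z:[17,28] -> hit [25,76/3], descend [3, 14]
        N3 x:[64/3,22] y:[27,83/3] z:[17,20] -> miss, prune
        N14 x:[71/3,76/3] y:[25,83/3] z:[21,28] -> hit [25,76/3] leaf, test {P10@t=25, P13(miss)}
    N24 x:[56/3,74/3] y:[18,71/3] z:[19,40] -> hit [19,71/3], descend [8, 12]
      N8 x:[65/3,74/3] y:[18,20] z:[22,40] -> miss, prune
      N12 x:[56/3,21] y:[19,71/3] z:[19,28] -> hit [19,21], descend [18, 23]
        N18 x:[56/3,61/3] y:[22,71/3] z:[19,28] -> miss, prune
        N23 x:[19,21] y:[19,61/3] z:[19,21] -> hit [19,61/3] leaf, test {P21@t=19}

order=[0, 6, 10, 7, 16, 22, 25, 17, 9, 26, 3, 14, 24, 8, 12, 18, 23]  |boxes|=17  |leaves|=2  hit=P21

== RESULT ==
21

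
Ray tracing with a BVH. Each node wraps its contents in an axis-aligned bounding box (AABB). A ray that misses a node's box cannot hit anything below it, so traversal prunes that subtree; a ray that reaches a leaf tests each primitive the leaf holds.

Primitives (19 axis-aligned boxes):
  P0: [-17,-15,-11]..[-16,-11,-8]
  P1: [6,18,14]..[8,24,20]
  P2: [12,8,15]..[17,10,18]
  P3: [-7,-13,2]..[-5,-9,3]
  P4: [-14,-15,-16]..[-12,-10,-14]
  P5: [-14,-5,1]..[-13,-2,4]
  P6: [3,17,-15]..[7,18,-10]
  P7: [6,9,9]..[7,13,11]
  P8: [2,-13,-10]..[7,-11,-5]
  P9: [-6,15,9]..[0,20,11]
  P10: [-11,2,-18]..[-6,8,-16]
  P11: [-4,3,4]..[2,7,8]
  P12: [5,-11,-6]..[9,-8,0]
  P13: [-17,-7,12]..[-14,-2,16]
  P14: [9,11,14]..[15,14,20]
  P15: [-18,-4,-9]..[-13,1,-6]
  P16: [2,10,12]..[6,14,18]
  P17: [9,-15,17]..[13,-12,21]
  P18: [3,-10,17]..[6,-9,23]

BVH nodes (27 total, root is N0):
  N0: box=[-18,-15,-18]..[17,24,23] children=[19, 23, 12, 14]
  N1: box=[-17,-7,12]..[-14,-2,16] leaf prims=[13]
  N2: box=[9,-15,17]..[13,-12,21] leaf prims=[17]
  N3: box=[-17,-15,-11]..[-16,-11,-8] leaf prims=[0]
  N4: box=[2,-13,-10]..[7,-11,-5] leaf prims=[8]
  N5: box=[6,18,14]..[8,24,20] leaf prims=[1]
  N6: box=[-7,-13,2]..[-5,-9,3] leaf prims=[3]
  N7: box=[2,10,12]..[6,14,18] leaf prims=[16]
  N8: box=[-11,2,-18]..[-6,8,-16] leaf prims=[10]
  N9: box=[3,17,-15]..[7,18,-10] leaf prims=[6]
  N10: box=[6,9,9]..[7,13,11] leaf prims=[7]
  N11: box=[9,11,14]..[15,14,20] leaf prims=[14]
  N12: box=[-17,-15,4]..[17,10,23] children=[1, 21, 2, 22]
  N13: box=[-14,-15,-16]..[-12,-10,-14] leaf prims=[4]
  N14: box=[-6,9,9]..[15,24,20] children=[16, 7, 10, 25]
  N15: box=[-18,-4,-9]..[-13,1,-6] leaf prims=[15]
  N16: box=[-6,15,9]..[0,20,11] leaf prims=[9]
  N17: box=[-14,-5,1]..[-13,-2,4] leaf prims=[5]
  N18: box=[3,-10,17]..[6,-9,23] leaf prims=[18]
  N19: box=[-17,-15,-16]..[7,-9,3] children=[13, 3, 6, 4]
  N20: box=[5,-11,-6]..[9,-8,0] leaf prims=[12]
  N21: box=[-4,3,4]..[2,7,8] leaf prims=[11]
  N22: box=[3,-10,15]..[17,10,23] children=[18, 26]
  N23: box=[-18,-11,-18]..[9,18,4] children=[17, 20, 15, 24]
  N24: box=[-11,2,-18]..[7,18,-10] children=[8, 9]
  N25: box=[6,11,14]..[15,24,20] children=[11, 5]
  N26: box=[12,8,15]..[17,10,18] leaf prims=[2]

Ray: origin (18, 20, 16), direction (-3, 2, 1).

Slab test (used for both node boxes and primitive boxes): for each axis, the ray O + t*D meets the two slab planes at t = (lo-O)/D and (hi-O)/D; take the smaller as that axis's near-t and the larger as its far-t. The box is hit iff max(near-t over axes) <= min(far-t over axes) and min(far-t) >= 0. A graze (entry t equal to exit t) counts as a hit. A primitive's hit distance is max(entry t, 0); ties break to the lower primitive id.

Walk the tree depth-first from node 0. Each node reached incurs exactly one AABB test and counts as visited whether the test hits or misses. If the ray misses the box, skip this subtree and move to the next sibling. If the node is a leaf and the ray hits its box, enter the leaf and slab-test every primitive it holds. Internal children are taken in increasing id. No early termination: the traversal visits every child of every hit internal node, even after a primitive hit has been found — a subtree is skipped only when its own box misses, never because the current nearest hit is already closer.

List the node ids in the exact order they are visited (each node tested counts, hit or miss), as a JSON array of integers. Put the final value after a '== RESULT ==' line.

Trace the traversal:
N0 x:[1/3,12] y:[-35/2,2] z:[-34,7] -> hit [1/3,2], descend [12, 14, 19, 23]
  N12 x:[1/3,35/3] y:[-35/2,-5] z:[-12,7] -> miss, prune
  N14 x:[1,8] y:[-11/2,2] z:[-7,4] -> hit [1,2], descend [7, 10, 16, 25]
    N7 x:[4,16/3] y:[-5,-3] z:[-4,2] -> miss, prune
    N10 x:[11/3,4] y:[-11/2,-7/2] z:[-7,-5] -> miss, prune
    N16 x:[6,8] y:[-5/2,0] z:[-7,-5] -> miss, prune
    N25 x:[1,4] y:[-9/2,2] z:[-2,4] -> hit [1,2], descend [5, 11]
      N5 x:[10/3,4] y:[-1,2] z:[-2,4] -> miss, prune
      N11 x:[1,3] y:[-9/2,-3] z:[-2,4] -> miss, prune
  N19 x:[11/3,35/3] y:[-35/2,-29/2] z:[-32,-13] -> miss, prune
  N23 x:[3,12] y:[-31/2,-1] z:[-34,-12] -> miss, prune

Summary -> nodes [0, 12, 14, 7, 10, 16, 25, 5, 11, 19, 23]; box-tests=11; leaf-entries=0; first=miss

== RESULT ==
[0, 12, 14, 7, 10, 16, 25, 5, 11, 19, 23]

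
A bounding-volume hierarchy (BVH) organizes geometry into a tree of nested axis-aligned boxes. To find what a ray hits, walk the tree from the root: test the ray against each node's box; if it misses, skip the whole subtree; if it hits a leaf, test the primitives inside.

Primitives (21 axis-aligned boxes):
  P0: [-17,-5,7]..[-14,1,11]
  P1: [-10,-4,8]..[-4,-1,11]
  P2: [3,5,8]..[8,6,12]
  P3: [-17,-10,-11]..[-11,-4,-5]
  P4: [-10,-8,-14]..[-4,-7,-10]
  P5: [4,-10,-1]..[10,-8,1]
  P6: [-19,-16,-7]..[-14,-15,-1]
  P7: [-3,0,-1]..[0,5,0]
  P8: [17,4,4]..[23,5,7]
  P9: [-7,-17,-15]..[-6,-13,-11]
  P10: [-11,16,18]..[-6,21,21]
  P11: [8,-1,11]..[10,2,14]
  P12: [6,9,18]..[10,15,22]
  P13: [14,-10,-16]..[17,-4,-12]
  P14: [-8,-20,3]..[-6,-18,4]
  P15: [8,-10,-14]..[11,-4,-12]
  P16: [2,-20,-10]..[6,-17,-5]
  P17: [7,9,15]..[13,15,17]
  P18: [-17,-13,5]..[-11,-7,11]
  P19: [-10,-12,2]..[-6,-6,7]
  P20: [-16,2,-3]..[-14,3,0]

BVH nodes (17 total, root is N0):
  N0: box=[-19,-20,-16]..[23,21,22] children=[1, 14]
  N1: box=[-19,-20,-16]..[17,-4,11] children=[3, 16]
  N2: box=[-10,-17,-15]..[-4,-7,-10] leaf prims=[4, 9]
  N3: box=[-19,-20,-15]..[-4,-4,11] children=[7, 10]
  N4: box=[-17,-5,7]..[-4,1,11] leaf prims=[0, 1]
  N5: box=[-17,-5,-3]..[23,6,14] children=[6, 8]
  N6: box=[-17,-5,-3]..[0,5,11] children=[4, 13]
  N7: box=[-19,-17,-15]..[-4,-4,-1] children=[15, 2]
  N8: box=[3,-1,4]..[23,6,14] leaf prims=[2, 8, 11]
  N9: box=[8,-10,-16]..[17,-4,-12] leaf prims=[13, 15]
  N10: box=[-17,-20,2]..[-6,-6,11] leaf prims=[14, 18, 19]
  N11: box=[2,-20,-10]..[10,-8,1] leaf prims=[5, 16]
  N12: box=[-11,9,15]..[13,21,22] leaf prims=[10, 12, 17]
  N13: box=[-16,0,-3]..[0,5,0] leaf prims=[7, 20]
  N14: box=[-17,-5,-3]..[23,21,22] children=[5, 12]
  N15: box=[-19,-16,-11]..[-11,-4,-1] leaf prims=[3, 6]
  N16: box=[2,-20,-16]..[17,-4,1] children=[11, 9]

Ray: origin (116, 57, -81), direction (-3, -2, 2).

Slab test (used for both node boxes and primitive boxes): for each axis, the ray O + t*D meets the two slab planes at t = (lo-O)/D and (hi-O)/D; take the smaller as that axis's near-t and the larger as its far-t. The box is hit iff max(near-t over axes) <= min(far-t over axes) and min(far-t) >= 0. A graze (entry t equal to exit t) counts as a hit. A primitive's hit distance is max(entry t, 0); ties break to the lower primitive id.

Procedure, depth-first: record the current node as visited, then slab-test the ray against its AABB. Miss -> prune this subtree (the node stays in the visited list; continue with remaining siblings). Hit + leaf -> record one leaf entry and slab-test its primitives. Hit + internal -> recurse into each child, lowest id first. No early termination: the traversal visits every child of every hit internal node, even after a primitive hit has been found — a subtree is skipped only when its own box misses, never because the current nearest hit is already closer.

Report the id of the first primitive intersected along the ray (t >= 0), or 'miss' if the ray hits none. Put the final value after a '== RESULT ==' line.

Walk:
N0 x:[31,45] y:[18,77/2] z:[65/2,103/2] -> hit [65/2,77/2], descend [1, 14]
  N1 x:[33,45] y:[61/2,77/2] z:[65/2,46] -> hit [33,77/2], descend [3, 16]
    N3 x:[40,45] y:[61/2,77/2] z:[33,46] -> miss, prune
    N16 x:[33,38] y:[61/2,77/2] z:[65/2,41] -> hit [33,38], descend [9, 11]
      N9 x:[33,36] y:[61/2,67/2] z:[65/2,69/2] -> hit [33,67/2] leaf, test {P13@t=33, P15(miss)}
      N11 x:[106/3,38] y:[65/2,77/2] z:[71/2,41] -> hit [71/2,38] leaf, test {P5(miss), P16@t=37}
  N14 x:[31,133/3] y:[18,31] z:[39,103/2] -> miss, prune

Visited [0, 1, 3, 16, 9, 11, 14]. Tests: 7 box, 2 leaf. Nearest: P13.

== RESULT ==
13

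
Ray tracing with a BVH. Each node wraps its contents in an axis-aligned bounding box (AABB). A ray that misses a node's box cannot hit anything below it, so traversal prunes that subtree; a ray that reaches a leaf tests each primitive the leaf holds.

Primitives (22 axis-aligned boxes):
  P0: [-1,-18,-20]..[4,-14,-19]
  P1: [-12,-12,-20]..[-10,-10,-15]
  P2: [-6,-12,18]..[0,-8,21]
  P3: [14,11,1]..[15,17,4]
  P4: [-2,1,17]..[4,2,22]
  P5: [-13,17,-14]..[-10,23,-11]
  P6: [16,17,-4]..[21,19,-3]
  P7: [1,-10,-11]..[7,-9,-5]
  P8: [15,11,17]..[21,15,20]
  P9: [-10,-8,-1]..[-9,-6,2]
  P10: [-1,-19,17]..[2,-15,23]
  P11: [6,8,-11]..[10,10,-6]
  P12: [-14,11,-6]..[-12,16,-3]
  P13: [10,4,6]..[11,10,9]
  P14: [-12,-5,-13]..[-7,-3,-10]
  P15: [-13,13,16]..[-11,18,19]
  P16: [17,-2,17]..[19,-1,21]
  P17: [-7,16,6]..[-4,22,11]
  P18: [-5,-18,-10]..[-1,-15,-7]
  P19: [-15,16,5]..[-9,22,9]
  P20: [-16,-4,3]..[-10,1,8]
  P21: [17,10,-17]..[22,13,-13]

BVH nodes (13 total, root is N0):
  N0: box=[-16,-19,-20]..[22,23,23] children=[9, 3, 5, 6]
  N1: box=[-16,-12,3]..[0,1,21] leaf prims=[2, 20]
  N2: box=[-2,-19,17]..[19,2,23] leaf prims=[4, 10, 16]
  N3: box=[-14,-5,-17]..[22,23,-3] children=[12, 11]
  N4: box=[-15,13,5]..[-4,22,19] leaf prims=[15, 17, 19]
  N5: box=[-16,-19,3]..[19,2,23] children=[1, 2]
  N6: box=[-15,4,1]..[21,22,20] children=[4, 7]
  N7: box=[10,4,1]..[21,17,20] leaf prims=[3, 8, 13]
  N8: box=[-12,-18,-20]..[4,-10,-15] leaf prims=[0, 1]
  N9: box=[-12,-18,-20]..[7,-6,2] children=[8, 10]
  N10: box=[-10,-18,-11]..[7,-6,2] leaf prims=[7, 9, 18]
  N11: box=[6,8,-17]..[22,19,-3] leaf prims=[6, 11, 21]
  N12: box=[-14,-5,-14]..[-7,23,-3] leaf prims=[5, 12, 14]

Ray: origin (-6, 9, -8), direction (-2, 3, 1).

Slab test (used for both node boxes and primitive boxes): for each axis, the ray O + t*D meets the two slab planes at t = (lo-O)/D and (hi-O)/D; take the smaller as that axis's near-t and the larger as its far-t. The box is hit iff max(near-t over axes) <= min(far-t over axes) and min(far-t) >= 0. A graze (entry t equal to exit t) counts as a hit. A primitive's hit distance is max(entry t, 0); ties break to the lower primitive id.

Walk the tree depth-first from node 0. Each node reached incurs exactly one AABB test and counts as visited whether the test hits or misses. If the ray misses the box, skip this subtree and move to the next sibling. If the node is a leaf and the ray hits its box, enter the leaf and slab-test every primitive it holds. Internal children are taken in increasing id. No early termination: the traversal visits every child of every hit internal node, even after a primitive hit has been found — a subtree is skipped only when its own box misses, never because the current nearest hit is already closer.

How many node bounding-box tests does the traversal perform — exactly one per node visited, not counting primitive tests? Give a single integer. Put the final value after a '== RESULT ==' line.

Trace the traversal:
N0 x:[-14,5] y:[-28/3,14/3] z:[-12,31] -> hit [-28/3,14/3], descend [3, 5, 6, 9]
  N3 x:[-14,4] y:[-14/3,14/3] z:[-9,5] -> hit [-14/3,4], descend [11, 12]
    N11 x:[-14,-6] y:[-1/3,10/3] z:[-9,5] -> miss, prune
    N12 x:[1/2,4] y:[-14/3,14/3] z:[-6,5] -> hit [1/2,4] leaf, test {P5(miss), P12(miss), P14(miss)}
  N5 x:[-25/2,5] y:[-28/3,-7/3] z:[11,31] -> miss, prune
  N6 x:[-27/2,9/2] y:[-5/3,13/3] z:[9,28] -> miss, prune
  N9 x:[-13/2,3] y:[-9,-5] z:[-12,10] -> miss, prune

Visited [0, 3, 11, 12, 5, 6, 9]. Tests: 7 box, 1 leaf. Nearest: miss.

== RESULT ==
7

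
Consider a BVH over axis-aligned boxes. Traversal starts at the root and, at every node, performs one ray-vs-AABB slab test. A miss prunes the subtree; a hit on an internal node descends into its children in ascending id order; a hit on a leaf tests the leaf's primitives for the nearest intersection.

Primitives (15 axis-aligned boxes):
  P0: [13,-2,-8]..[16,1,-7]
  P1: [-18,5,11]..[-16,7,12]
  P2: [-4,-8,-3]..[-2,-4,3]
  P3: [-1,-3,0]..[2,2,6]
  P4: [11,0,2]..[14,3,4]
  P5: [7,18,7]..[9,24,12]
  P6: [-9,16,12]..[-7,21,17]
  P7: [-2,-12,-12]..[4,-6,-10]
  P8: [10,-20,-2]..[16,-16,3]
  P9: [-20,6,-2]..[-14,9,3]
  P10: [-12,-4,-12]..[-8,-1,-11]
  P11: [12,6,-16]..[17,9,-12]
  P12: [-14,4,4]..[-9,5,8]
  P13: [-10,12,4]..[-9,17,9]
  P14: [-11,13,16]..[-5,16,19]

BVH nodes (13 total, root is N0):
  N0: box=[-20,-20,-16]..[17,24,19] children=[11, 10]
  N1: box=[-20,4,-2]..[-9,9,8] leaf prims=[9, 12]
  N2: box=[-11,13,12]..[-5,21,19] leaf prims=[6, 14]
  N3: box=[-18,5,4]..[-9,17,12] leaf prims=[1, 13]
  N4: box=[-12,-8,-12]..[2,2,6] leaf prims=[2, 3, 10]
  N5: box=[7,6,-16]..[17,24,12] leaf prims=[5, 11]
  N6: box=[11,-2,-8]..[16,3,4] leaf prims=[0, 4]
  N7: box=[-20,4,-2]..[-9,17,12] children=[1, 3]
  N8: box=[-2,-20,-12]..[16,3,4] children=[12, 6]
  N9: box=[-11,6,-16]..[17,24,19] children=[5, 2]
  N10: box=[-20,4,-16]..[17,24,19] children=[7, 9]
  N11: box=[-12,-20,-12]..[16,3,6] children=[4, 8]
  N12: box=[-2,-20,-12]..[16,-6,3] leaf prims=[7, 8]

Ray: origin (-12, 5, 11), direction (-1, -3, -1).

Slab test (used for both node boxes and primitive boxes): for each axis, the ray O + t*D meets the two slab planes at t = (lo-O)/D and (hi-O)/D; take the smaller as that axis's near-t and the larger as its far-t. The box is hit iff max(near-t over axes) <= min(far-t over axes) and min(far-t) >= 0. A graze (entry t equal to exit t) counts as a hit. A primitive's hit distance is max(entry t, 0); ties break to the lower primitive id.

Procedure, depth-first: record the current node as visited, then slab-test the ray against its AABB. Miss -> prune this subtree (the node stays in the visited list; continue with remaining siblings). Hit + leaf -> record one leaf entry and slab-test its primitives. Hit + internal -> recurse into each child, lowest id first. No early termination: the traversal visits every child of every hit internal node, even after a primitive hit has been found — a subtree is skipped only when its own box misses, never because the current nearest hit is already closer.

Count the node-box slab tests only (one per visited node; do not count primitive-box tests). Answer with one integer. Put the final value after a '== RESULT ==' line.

Trace the traversal:
N0 x:[-29,8] y:[-19/3,25/3] z:[-8,27] -> hit [-19/3,8], descend [10, 11]
  N10 x:[-29,8] y:[-19/3,1/3] z:[-8,27] -> hit [-19/3,1/3], descend [7, 9]
    N7 x:[-3,8] y:[-4,1/3] z:[-1,13] -> hit [-1,1/3], descend [1, 3]
      N1 x:[-3,8] y:[-4/3,1/3] z:[3,13] -> miss, prune
      N3 x:[-3,6] y:[-4,0] z:[-1,7] -> hit [-1,0] leaf, test {P1(miss), P13(miss)}
    N9 x:[-29,-1] y:[-19/3,-1/3] z:[-8,27] -> miss, prune
  N11 x:[-28,0] y:[2/3,25/3] z:[5,23] -> miss, prune

order=[0, 10, 7, 1, 3, 9, 11]  |boxes|=7  |leaves|=1  hit=miss

== RESULT ==
7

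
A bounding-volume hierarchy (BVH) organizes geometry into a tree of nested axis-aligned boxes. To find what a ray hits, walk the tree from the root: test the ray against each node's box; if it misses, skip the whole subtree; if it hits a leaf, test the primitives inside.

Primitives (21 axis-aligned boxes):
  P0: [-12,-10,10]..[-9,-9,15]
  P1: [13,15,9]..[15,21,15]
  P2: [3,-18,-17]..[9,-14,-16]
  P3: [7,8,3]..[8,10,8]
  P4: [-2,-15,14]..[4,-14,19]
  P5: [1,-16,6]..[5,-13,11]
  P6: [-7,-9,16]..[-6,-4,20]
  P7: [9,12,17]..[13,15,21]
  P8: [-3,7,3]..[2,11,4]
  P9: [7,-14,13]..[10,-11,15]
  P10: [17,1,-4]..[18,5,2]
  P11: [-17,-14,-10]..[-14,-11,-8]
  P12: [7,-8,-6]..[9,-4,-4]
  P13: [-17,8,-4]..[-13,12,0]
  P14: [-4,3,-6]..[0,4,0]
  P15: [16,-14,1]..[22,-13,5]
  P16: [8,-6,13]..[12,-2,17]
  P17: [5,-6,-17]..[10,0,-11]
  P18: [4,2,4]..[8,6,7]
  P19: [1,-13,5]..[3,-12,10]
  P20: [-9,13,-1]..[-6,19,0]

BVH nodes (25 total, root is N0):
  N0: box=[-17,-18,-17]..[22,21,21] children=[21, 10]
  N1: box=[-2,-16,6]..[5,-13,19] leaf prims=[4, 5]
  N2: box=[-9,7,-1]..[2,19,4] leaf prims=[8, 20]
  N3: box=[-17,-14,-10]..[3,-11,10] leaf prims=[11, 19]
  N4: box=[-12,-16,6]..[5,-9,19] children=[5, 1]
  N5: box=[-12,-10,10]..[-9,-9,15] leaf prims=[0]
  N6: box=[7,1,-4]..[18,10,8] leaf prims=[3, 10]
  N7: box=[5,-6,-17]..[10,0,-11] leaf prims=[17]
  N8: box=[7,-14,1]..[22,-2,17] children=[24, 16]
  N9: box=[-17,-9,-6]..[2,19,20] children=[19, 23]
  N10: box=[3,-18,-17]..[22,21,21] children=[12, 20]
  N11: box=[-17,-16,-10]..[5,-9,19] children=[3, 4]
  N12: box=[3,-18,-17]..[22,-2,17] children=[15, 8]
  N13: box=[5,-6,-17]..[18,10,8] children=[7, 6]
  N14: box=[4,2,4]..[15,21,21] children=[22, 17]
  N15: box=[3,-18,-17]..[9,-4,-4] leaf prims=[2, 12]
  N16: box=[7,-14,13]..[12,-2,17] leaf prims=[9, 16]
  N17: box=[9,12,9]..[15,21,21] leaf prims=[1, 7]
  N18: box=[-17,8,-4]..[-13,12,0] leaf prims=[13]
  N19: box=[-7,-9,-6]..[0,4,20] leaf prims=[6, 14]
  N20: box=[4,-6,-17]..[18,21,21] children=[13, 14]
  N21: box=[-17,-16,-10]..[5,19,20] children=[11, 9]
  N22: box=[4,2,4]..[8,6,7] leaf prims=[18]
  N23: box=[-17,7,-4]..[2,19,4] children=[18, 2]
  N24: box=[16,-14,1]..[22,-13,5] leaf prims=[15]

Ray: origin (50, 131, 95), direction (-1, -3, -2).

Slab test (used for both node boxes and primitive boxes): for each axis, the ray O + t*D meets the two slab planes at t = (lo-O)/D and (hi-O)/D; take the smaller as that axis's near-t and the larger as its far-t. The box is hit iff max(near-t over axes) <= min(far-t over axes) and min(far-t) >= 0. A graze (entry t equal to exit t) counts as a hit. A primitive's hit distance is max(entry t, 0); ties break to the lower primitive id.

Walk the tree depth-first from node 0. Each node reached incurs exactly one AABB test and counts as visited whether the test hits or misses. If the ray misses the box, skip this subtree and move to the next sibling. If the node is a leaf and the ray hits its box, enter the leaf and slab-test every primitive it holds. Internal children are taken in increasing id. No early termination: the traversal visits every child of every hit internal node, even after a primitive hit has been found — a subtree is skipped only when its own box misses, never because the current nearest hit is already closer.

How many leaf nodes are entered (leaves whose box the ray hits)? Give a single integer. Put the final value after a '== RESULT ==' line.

Traverse from the root:
N0 x:[28,67] y:[110/3,149/3] z:[37,56] -> hit [37,149/3], descend [10, 21]
  N10 x:[28,47] y:[110/3,149/3] z:[37,56] -> hit [37,47], descend [12, 20]
    N12 x:[28,47] y:[133/3,149/3] z:[39,56] -> hit [133/3,47], descend [8, 15]
      N8 x:[28,43] y:[133/3,145/3] z:[39,47] -> miss, prune
      N15 x:[41,47] y:[45,149/3] z:[99/2,56] -> miss, prune
    N20 x:[32,46] y:[110/3,137/3] z:[37,56] -> hit [37,137/3], descend [13, 14]
      N13 x:[32,45] y:[121/3,137/3] z:[87/2,56] -> hit [87/2,45], descend [6, 7]
        N6 x:[32,43] y:[121/3,130/3] z:[87/2,99/2] -> miss, prune
        N7 x:[40,45] y:[131/3,137/3] z:[53,56] -> miss, prune
      N14 x:[35,46] y:[110/3,43] z:[37,91/2] -> hit [37,43], descend [17, 22]
        N17 x:[35,41] y:[110/3,119/3] z:[37,43] -> hit [37,119/3] leaf, test {P1(miss), P7@t=116/3}
        N22 x:[42,46] y:[125/3,43] z:[44,91/2] -> miss, prune
  N21 x:[45,67] y:[112/3,49] z:[75/2,105/2] -> hit [45,49], descend [9, 11]
    N9 x:[48,67] y:[112/3,140/3] z:[75/2,101/2] -> miss, prune
    N11 x:[45,67] y:[140/3,49] z:[38,105/2] -> hit [140/3,49], descend [3, 4]
      N3 x:[47,67] y:[142/3,145/3] z:[85/2,105/2] -> hit [142/3,145/3] leaf, test {P11(miss), P19(miss)}
      N4 x:[45,62] y:[140/3,49] z:[38,89/2] -> miss, prune

order=[0, 10, 12, 8, 15, 20, 13, 6, 7, 14, 17, 22, 21, 9, 11, 3, 4]  |boxes|=17  |leaves|=2  hit=P7

== RESULT ==
2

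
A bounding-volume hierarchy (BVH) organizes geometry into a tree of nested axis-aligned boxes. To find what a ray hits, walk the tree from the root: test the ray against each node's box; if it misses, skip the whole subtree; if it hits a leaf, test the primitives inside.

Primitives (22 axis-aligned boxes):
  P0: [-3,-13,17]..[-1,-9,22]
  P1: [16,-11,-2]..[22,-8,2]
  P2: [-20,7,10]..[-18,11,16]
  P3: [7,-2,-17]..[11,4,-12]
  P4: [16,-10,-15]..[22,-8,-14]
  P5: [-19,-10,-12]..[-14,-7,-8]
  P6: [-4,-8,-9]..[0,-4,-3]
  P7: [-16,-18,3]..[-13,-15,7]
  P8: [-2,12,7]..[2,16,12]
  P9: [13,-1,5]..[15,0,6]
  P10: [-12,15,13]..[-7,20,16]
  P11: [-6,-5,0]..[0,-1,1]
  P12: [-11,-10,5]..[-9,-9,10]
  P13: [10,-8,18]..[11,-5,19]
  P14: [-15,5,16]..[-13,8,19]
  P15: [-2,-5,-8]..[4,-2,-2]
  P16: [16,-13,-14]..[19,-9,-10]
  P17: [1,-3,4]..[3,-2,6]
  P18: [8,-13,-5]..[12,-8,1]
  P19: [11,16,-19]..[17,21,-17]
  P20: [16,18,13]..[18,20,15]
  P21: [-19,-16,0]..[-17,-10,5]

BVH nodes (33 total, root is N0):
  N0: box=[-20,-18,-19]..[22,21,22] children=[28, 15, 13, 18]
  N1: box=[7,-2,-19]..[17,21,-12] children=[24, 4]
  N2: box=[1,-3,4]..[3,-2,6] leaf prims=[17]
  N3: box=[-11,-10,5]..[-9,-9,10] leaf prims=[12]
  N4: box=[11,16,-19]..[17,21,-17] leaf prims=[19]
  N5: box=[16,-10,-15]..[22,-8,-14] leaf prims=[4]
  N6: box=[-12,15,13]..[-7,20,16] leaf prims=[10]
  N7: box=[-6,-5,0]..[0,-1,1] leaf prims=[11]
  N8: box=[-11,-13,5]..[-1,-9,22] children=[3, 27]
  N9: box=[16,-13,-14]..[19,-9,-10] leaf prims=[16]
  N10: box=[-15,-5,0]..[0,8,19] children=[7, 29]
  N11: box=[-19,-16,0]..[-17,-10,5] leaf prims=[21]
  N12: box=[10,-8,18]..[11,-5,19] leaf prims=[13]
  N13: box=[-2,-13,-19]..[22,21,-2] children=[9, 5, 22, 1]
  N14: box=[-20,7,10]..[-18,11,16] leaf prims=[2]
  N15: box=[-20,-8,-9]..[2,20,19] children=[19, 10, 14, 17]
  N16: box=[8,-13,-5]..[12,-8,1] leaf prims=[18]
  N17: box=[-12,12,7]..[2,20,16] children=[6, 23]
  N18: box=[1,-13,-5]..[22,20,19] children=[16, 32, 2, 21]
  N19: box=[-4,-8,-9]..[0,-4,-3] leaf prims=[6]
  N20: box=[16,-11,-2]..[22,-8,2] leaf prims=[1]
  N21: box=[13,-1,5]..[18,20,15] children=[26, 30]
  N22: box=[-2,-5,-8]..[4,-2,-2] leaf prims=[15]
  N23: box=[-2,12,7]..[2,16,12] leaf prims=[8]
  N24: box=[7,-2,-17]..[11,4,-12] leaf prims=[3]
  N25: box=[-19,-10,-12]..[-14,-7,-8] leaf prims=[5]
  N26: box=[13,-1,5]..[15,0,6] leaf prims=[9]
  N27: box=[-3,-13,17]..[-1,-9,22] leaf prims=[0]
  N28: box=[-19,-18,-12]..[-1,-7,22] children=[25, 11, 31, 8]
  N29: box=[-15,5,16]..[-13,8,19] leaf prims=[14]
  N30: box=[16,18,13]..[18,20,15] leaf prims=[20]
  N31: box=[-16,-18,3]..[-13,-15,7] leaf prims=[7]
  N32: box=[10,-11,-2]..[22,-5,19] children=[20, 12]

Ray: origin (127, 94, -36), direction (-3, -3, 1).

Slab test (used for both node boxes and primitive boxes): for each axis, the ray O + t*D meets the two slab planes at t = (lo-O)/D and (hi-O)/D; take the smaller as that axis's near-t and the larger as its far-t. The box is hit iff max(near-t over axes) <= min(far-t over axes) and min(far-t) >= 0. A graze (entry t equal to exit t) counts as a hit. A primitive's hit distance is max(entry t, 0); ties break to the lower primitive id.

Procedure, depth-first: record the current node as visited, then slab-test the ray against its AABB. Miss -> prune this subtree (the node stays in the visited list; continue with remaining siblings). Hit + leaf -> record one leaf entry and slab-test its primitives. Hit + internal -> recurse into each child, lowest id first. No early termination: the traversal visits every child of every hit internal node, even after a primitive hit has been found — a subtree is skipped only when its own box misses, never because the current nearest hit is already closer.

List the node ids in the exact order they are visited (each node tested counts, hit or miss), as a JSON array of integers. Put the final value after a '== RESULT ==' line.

Trace the traversal:
N0 x:[35,49] y:[73/3,112/3] z:[17,58] -> hit [35,112/3], descend [13, 15, 18, 28]
  N13 x:[35,43] y:[73/3,107/3] z:[17,34] -> miss, prune
  N15 x:[125/3,49] y:[74/3,34] z:[27,55] -> miss, prune
  N18 x:[35,42] y:[74/3,107/3] z:[31,55] -> hit [35,107/3], descend [2, 16, 21, 32]
    N2 x:[124/3,42] y:[32,97/3] z:[40,42] -> miss, prune
    N16 x:[115/3,119/3] y:[34,107/3] z:[31,37] -> miss, prune
    N21 x:[109/3,38] y:[74/3,95/3] z:[41,51] -> miss, prune
    N32 x:[35,39] y:[33,35] z:[34,55] -> hit [35,35], descend [12, 20]
      N12 x:[116/3,39] y:[33,34] z:[54,55] -> miss, prune
      N20 x:[35,37] y:[34,35] z:[34,38] -> hit [35,35] leaf, test {P1@t=35}
  N28 x:[128/3,146/3] y:[101/3,112/3] z:[24,58] -> miss, prune

Summary -> nodes [0, 13, 15, 18, 2, 16, 21, 32, 12, 20, 28]; box-tests=11; leaf-entries=1; first=P1

== RESULT ==
[0, 13, 15, 18, 2, 16, 21, 32, 12, 20, 28]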